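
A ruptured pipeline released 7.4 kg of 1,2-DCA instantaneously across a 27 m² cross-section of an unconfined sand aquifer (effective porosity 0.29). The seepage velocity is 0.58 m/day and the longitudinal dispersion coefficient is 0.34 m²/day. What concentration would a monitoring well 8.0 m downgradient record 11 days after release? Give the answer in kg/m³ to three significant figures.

0.116 kg/m³

For an instantaneous plane source, C(x,t) = M/(n_e·A·√(4πDt)) · exp(−(x−vt)²/(4Dt)), with n_e·A the pore (flow) area.
Plume center vt = 0.58 × 11 = 6.38 m, so the well at 8.0 m is 1.62 m downgradient of the peak.
√(4πDt) = 6.856 m, giving peak height M/(n_e·A·√(4πDt)) = 7.4/(0.29 × 27 × 6.856) = 0.1378 kg/m³.
(x−vt)²/(4Dt) = (1.62)²/(4 × 0.34 × 11) = 0.1754; exp(−0.1754) = 0.8391.
C = 0.1378 × 0.8391 = 0.116 kg/m³.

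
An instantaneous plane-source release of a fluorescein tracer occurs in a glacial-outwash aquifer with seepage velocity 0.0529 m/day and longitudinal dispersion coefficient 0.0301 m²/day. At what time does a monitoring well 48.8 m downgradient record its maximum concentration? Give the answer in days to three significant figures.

For the 1D instantaneous-source solution, setting ∂C/∂t = 0 at fixed x gives v²t² + 2Dt − x² = 0, so t = (√(D² + v²x²) − D)/v².
√(D² + v²x²) = √(0.0301² + 0.0529² × 48.8²) = 2.582; v² = 0.00279841.
t = (2.582 − 0.0301)/0.00279841 = 912 days (vs. the pure-advection estimate x/v = 922 d).

912 days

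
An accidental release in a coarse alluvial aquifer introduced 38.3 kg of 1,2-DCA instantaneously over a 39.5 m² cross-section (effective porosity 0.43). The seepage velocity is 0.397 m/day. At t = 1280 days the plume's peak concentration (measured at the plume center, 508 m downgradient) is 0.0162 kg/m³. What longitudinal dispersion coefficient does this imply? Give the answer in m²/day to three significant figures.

At the plume center C_max = M/(n_e·A·√(4πDt)), so D = M²/(4πt·(n_e·A·C_max)²).
n_e·A·C_max = 0.43 × 39.5 × 0.0162 = 0.2752 kg/m.
D = 38.3²/(4π × 1280 × 0.2752²) = 1.20 m²/day.

1.20 m²/day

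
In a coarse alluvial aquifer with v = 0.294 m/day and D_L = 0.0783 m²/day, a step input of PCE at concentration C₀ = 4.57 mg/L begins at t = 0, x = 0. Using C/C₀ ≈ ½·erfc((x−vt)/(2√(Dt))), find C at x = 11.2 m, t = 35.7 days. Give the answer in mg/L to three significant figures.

For a continuous step input, C/C₀ ≈ ½·erfc((x−vt)/(2√(Dt))).
vt = 0.294 × 35.7 = 10.4958 m and 2√(Dt) = 2√(0.0783 × 35.7) = 3.344 m.
Argument (x−vt)/(2√(Dt)) = (11.2 − 10.4958)/3.344 = 0.2106; ½·erfc(0.2106) = 0.3829.
C = 4.57 × 0.3829 = 1.75 mg/L.

1.75 mg/L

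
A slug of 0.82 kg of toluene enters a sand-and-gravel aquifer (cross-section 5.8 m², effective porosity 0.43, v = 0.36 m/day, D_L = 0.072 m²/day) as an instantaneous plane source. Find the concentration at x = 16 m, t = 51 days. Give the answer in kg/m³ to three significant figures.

For an instantaneous plane source, C(x,t) = M/(n_e·A·√(4πDt)) · exp(−(x−vt)²/(4Dt)), with n_e·A the pore (flow) area.
Plume center vt = 0.36 × 51 = 18.36 m, so the well at 16 m is 2.36 m upgradient of the peak.
√(4πDt) = 6.793 m, giving peak height M/(n_e·A·√(4πDt)) = 0.82/(0.43 × 5.8 × 6.793) = 0.04840 kg/m³.
(x−vt)²/(4Dt) = (-2.36)²/(4 × 0.072 × 51) = 0.3792; exp(−0.3792) = 0.6844.
C = 0.04840 × 0.6844 = 0.0331 kg/m³.

0.0331 kg/m³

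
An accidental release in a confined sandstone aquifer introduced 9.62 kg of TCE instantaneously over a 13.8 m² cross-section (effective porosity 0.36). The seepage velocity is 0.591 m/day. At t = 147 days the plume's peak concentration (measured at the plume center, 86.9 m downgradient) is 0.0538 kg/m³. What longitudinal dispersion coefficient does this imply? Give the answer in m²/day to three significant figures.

0.701 m²/day

At the plume center C_max = M/(n_e·A·√(4πDt)), so D = M²/(4πt·(n_e·A·C_max)²).
n_e·A·C_max = 0.36 × 13.8 × 0.0538 = 0.2673 kg/m.
D = 9.62²/(4π × 147 × 0.2673²) = 0.701 m²/day.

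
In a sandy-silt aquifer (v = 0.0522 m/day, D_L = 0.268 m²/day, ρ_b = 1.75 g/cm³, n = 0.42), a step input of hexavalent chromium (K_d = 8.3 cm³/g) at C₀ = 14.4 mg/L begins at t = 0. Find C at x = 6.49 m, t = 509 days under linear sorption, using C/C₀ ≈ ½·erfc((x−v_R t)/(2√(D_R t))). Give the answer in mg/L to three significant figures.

0.274 mg/L

Retardation factor R = 1 + ρ_b·K_d/n = 1 + 1.75 × 8.3/0.42 = 35.58.
Sorption retards both mechanisms: v_R = v/R = 0.001467 m/day, D_R = D/R = 0.007532 m²/day.
v_R·t = 0.001467 × 509 = 0.746703 m; 2√(D_R t) = 3.916 m; argument = (6.49 − 0.746703)/3.916 = 1.467.
C = C₀ × ½·erfc(1.467) = 14.4 × 0.01901 = 0.274 mg/L.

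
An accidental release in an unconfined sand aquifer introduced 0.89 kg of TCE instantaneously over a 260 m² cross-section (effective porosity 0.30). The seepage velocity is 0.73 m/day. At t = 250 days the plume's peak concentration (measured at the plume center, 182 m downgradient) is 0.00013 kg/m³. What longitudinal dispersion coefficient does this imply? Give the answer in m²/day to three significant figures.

2.45 m²/day

At the plume center C_max = M/(n_e·A·√(4πDt)), so D = M²/(4πt·(n_e·A·C_max)²).
n_e·A·C_max = 0.30 × 260 × 0.00013 = 0.01014 kg/m.
D = 0.89²/(4π × 250 × 0.01014²) = 2.45 m²/day.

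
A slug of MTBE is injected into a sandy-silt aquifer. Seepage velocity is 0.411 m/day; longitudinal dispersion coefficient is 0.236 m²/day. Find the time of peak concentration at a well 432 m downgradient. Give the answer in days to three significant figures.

1050 days

For the 1D instantaneous-source solution, setting ∂C/∂t = 0 at fixed x gives v²t² + 2Dt − x² = 0, so t = (√(D² + v²x²) − D)/v².
√(D² + v²x²) = √(0.236² + 0.411² × 432²) = 177.6; v² = 0.168921.
t = (177.6 − 0.236)/0.168921 = 1050 days (vs. the pure-advection estimate x/v = 1050 d).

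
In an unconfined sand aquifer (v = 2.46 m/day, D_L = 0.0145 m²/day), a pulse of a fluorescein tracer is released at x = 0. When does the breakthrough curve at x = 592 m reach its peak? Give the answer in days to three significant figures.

241 days

For the 1D instantaneous-source solution, setting ∂C/∂t = 0 at fixed x gives v²t² + 2Dt − x² = 0, so t = (√(D² + v²x²) − D)/v².
√(D² + v²x²) = √(0.0145² + 2.46² × 592²) = 1456; v² = 6.0516.
t = (1456 − 0.0145)/6.0516 = 241 days (vs. the pure-advection estimate x/v = 241 d).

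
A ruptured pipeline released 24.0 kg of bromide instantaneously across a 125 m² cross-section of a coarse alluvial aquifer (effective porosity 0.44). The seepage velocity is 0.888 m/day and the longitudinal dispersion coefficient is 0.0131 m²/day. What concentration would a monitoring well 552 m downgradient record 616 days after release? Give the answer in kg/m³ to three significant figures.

For an instantaneous plane source, C(x,t) = M/(n_e·A·√(4πDt)) · exp(−(x−vt)²/(4Dt)), with n_e·A the pore (flow) area.
Plume center vt = 0.888 × 616 = 547.008 m, so the well at 552 m is 4.992 m downgradient of the peak.
√(4πDt) = 10.07 m, giving peak height M/(n_e·A·√(4πDt)) = 24.0/(0.44 × 125 × 10.07) = 0.04333 kg/m³.
(x−vt)²/(4Dt) = (4.992)²/(4 × 0.0131 × 616) = 0.7720; exp(−0.7720) = 0.4621.
C = 0.04333 × 0.4621 = 0.0200 kg/m³.

0.0200 kg/m³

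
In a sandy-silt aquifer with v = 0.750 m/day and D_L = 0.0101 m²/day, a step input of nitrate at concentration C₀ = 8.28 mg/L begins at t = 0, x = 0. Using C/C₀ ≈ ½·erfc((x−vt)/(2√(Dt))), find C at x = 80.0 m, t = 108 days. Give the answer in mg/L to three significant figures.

For a continuous step input, C/C₀ ≈ ½·erfc((x−vt)/(2√(Dt))).
vt = 0.750 × 108 = 81 m and 2√(Dt) = 2√(0.0101 × 108) = 2.089 m.
Argument (x−vt)/(2√(Dt)) = (80.0 − 81)/2.089 = -0.4787; ½·erfc(-0.4787) = 0.7508.
C = 8.28 × 0.7508 = 6.22 mg/L.

6.22 mg/L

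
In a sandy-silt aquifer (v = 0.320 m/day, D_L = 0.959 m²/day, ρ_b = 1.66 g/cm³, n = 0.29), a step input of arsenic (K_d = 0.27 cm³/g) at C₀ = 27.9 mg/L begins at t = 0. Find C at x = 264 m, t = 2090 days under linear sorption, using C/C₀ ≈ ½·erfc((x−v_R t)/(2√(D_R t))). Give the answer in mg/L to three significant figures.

13.6 mg/L

Retardation factor R = 1 + ρ_b·K_d/n = 1 + 1.66 × 0.27/0.29 = 2.546.
Sorption retards both mechanisms: v_R = v/R = 0.1257 m/day, D_R = D/R = 0.3767 m²/day.
v_R·t = 0.1257 × 2090 = 262.713 m; 2√(D_R t) = 56.12 m; argument = (264 − 262.713)/56.12 = 0.02293.
C = C₀ × ½·erfc(0.02293) = 27.9 × 0.4871 = 13.6 mg/L.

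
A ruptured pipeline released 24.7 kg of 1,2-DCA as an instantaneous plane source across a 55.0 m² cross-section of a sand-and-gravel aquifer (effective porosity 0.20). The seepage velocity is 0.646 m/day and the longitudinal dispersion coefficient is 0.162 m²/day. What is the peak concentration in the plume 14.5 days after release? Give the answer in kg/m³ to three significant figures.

The peak of an instantaneous 1D plume sits at x = vt; there the Gaussian factor is 1 and C_max = M/(n_e·A·√(4πDt)), where n_e·A is the pore area the mass is dissolved in.
√(4πDt) = √(4π × 0.162 × 14.5) = 5.433 m, so C_max = 24.7/(0.20 × 55.0 × 5.433) = 0.413 kg/m³.

0.413 kg/m³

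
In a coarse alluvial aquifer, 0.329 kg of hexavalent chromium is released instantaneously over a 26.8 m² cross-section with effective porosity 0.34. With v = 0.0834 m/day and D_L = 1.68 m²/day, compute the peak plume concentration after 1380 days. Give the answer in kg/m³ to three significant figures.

The peak of an instantaneous 1D plume sits at x = vt; there the Gaussian factor is 1 and C_max = M/(n_e·A·√(4πDt)), where n_e·A is the pore area the mass is dissolved in.
√(4πDt) = √(4π × 1.68 × 1380) = 170.7 m, so C_max = 0.329/(0.34 × 26.8 × 170.7) = 0.000212 kg/m³.

0.000212 kg/m³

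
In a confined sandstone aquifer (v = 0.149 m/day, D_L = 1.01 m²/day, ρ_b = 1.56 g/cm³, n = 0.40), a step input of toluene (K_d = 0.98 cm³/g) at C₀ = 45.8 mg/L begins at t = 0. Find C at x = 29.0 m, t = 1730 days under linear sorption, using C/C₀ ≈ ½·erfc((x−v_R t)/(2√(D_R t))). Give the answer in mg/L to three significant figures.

37.5 mg/L

Retardation factor R = 1 + ρ_b·K_d/n = 1 + 1.56 × 0.98/0.40 = 4.822.
Sorption retards both mechanisms: v_R = v/R = 0.03090 m/day, D_R = D/R = 0.2095 m²/day.
v_R·t = 0.03090 × 1730 = 53.457 m; 2√(D_R t) = 38.08 m; argument = (29.0 − 53.457)/38.08 = -0.6423.
C = C₀ × ½·erfc(-0.6423) = 45.8 × 0.8182 = 37.5 mg/L.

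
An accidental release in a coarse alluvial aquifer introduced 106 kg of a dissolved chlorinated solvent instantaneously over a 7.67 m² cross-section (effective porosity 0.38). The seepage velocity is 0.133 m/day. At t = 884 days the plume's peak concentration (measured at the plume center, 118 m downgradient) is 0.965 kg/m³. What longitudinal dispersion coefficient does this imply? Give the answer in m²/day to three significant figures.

0.128 m²/day

At the plume center C_max = M/(n_e·A·√(4πDt)), so D = M²/(4πt·(n_e·A·C_max)²).
n_e·A·C_max = 0.38 × 7.67 × 0.965 = 2.813 kg/m.
D = 106²/(4π × 884 × 2.813²) = 0.128 m²/day.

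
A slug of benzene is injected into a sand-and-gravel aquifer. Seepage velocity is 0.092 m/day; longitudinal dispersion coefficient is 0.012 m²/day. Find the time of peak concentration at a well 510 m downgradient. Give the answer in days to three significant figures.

For the 1D instantaneous-source solution, setting ∂C/∂t = 0 at fixed x gives v²t² + 2Dt − x² = 0, so t = (√(D² + v²x²) − D)/v².
√(D² + v²x²) = √(0.012² + 0.092² × 510²) = 46.92; v² = 0.008464.
t = (46.92 − 0.012)/0.008464 = 5540 days (vs. the pure-advection estimate x/v = 5540 d).

5540 days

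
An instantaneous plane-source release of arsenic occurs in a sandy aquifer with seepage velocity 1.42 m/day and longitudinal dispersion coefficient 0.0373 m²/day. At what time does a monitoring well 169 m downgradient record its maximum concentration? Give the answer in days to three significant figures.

119 days

For the 1D instantaneous-source solution, setting ∂C/∂t = 0 at fixed x gives v²t² + 2Dt − x² = 0, so t = (√(D² + v²x²) − D)/v².
√(D² + v²x²) = √(0.0373² + 1.42² × 169²) = 240.0; v² = 2.0164.
t = (240.0 − 0.0373)/2.0164 = 119 days (vs. the pure-advection estimate x/v = 119 d).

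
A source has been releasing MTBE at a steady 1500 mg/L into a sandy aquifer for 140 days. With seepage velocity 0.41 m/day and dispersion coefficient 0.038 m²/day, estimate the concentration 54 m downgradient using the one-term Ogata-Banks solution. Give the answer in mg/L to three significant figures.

For a continuous step input, C/C₀ ≈ ½·erfc((x−vt)/(2√(Dt))).
vt = 0.41 × 140 = 57.4 m and 2√(Dt) = 2√(0.038 × 140) = 4.613 m.
Argument (x−vt)/(2√(Dt)) = (54 − 57.4)/4.613 = -0.7370; ½·erfc(-0.7370) = 0.8514.
C = 1500 × 0.8514 = 1280 mg/L.

1280 mg/L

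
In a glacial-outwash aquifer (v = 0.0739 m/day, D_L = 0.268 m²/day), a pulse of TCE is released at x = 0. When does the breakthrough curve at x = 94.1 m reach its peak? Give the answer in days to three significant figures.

1230 days

For the 1D instantaneous-source solution, setting ∂C/∂t = 0 at fixed x gives v²t² + 2Dt − x² = 0, so t = (√(D² + v²x²) − D)/v².
√(D² + v²x²) = √(0.268² + 0.0739² × 94.1²) = 6.959; v² = 0.00546121.
t = (6.959 − 0.268)/0.00546121 = 1230 days (vs. the pure-advection estimate x/v = 1270 d).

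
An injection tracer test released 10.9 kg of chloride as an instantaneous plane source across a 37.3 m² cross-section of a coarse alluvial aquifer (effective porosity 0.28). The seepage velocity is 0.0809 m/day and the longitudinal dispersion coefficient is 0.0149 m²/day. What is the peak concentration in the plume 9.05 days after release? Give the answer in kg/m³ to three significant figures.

0.802 kg/m³

The peak of an instantaneous 1D plume sits at x = vt; there the Gaussian factor is 1 and C_max = M/(n_e·A·√(4πDt)), where n_e·A is the pore area the mass is dissolved in.
√(4πDt) = √(4π × 0.0149 × 9.05) = 1.302 m, so C_max = 10.9/(0.28 × 37.3 × 1.302) = 0.802 kg/m³.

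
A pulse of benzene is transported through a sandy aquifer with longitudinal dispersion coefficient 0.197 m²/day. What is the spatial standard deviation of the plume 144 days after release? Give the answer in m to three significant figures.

Dispersive spreading gives a Gaussian with σ² = 2Dt; advection only shifts the center.
σ = √(2 × 0.197 × 144) = 7.53 m.

7.53 m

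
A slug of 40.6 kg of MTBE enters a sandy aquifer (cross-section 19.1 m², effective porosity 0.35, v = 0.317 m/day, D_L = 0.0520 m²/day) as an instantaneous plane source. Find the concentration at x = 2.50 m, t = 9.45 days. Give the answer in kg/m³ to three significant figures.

2.16 kg/m³

For an instantaneous plane source, C(x,t) = M/(n_e·A·√(4πDt)) · exp(−(x−vt)²/(4Dt)), with n_e·A the pore (flow) area.
Plume center vt = 0.317 × 9.45 = 2.99565 m, so the well at 2.50 m is 0.49565 m upgradient of the peak.
√(4πDt) = 2.485 m, giving peak height M/(n_e·A·√(4πDt)) = 40.6/(0.35 × 19.1 × 2.485) = 2.444 kg/m³.
(x−vt)²/(4Dt) = (-0.49565)²/(4 × 0.0520 × 9.45) = 0.1250; exp(−0.1250) = 0.8825.
C = 2.444 × 0.8825 = 2.16 kg/m³.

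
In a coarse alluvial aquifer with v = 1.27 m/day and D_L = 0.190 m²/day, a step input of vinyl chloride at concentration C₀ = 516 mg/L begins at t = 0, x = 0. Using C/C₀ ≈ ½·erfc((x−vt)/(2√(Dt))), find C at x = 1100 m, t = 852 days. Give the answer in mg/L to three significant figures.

82.1 mg/L

For a continuous step input, C/C₀ ≈ ½·erfc((x−vt)/(2√(Dt))).
vt = 1.27 × 852 = 1082.04 m and 2√(Dt) = 2√(0.190 × 852) = 25.45 m.
Argument (x−vt)/(2√(Dt)) = (1100 − 1082.04)/25.45 = 0.7057; ½·erfc(0.7057) = 0.1591.
C = 516 × 0.1591 = 82.1 mg/L.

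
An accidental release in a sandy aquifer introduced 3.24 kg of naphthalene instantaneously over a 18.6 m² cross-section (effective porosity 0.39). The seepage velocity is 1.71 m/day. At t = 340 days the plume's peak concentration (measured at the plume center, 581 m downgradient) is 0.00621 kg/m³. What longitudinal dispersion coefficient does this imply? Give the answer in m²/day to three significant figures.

At the plume center C_max = M/(n_e·A·√(4πDt)), so D = M²/(4πt·(n_e·A·C_max)²).
n_e·A·C_max = 0.39 × 18.6 × 0.00621 = 0.04505 kg/m.
D = 3.24²/(4π × 340 × 0.04505²) = 1.21 m²/day.

1.21 m²/day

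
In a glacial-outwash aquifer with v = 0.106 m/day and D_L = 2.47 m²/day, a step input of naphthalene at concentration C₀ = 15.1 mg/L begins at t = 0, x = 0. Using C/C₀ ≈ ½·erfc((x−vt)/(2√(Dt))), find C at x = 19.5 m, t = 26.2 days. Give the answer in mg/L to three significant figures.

For a continuous step input, C/C₀ ≈ ½·erfc((x−vt)/(2√(Dt))).
vt = 0.106 × 26.2 = 2.7772 m and 2√(Dt) = 2√(2.47 × 26.2) = 16.09 m.
Argument (x−vt)/(2√(Dt)) = (19.5 − 2.7772)/16.09 = 1.039; ½·erfc(1.039) = 0.07087.
C = 15.1 × 0.07087 = 1.07 mg/L.

1.07 mg/L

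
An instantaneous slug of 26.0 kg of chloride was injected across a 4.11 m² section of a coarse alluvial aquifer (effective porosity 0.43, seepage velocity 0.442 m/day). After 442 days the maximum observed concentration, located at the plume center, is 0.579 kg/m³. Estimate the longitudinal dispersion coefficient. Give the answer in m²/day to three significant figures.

0.116 m²/day

At the plume center C_max = M/(n_e·A·√(4πDt)), so D = M²/(4πt·(n_e·A·C_max)²).
n_e·A·C_max = 0.43 × 4.11 × 0.579 = 1.023 kg/m.
D = 26.0²/(4π × 442 × 1.023²) = 0.116 m²/day.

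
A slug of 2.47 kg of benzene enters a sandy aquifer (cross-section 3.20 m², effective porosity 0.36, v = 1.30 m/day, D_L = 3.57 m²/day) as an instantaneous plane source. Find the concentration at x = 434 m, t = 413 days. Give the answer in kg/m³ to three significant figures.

0.00262 kg/m³

For an instantaneous plane source, C(x,t) = M/(n_e·A·√(4πDt)) · exp(−(x−vt)²/(4Dt)), with n_e·A the pore (flow) area.
Plume center vt = 1.30 × 413 = 536.9 m, so the well at 434 m is 102.9 m upgradient of the peak.
√(4πDt) = 136.1 m, giving peak height M/(n_e·A·√(4πDt)) = 2.47/(0.36 × 3.20 × 136.1) = 0.01575 kg/m³.
(x−vt)²/(4Dt) = (-102.9)²/(4 × 3.57 × 413) = 1.795; exp(−1.795) = 0.1661.
C = 0.01575 × 0.1661 = 0.00262 kg/m³.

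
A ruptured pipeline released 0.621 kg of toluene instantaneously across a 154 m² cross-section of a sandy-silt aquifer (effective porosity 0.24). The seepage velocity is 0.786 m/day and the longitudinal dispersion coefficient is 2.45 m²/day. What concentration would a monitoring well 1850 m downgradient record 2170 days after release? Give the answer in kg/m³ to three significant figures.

For an instantaneous plane source, C(x,t) = M/(n_e·A·√(4πDt)) · exp(−(x−vt)²/(4Dt)), with n_e·A the pore (flow) area.
Plume center vt = 0.786 × 2170 = 1705.62 m, so the well at 1850 m is 144.38 m downgradient of the peak.
√(4πDt) = 258.5 m, giving peak height M/(n_e·A·√(4πDt)) = 0.621/(0.24 × 154 × 258.5) = 6.500e-05 kg/m³.
(x−vt)²/(4Dt) = (144.38)²/(4 × 2.45 × 2170) = 0.9802; exp(−0.9802) = 0.3752.
C = 6.500e-05 × 0.3752 = 2.44e-05 kg/m³.

2.44e-05 kg/m³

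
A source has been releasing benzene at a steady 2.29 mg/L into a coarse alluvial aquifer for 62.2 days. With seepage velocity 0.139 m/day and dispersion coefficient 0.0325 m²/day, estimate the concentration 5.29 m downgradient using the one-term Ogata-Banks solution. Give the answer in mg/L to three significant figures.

For a continuous step input, C/C₀ ≈ ½·erfc((x−vt)/(2√(Dt))).
vt = 0.139 × 62.2 = 8.6458 m and 2√(Dt) = 2√(0.0325 × 62.2) = 2.844 m.
Argument (x−vt)/(2√(Dt)) = (5.29 − 8.6458)/2.844 = -1.180; ½·erfc(-1.180) = 0.9524.
C = 2.29 × 0.9524 = 2.18 mg/L.

2.18 mg/L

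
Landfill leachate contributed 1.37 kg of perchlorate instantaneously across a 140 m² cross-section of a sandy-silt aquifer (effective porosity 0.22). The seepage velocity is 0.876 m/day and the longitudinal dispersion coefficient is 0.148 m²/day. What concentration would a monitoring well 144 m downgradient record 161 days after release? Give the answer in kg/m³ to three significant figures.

0.00234 kg/m³

For an instantaneous plane source, C(x,t) = M/(n_e·A·√(4πDt)) · exp(−(x−vt)²/(4Dt)), with n_e·A the pore (flow) area.
Plume center vt = 0.876 × 161 = 141.036 m, so the well at 144 m is 2.964 m downgradient of the peak.
√(4πDt) = 17.30 m, giving peak height M/(n_e·A·√(4πDt)) = 1.37/(0.22 × 140 × 17.30) = 0.002571 kg/m³.
(x−vt)²/(4Dt) = (2.964)²/(4 × 0.148 × 161) = 0.09217; exp(−0.09217) = 0.9120.
C = 0.002571 × 0.9120 = 0.00234 kg/m³.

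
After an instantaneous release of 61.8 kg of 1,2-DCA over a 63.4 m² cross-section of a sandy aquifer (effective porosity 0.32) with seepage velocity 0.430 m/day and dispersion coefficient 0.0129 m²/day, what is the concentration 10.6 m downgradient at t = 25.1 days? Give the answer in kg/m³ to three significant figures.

For an instantaneous plane source, C(x,t) = M/(n_e·A·√(4πDt)) · exp(−(x−vt)²/(4Dt)), with n_e·A the pore (flow) area.
Plume center vt = 0.430 × 25.1 = 10.793 m, so the well at 10.6 m is 0.193 m upgradient of the peak.
√(4πDt) = 2.017 m, giving peak height M/(n_e·A·√(4πDt)) = 61.8/(0.32 × 63.4 × 2.017) = 1.510 kg/m³.
(x−vt)²/(4Dt) = (-0.193)²/(4 × 0.0129 × 25.1) = 0.02876; exp(−0.02876) = 0.9716.
C = 1.510 × 0.9716 = 1.47 kg/m³.

1.47 kg/m³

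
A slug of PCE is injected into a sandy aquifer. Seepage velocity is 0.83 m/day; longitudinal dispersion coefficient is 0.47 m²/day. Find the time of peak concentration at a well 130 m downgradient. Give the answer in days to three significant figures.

156 days

For the 1D instantaneous-source solution, setting ∂C/∂t = 0 at fixed x gives v²t² + 2Dt − x² = 0, so t = (√(D² + v²x²) − D)/v².
√(D² + v²x²) = √(0.47² + 0.83² × 130²) = 107.9; v² = 0.6889.
t = (107.9 − 0.47)/0.6889 = 156 days (vs. the pure-advection estimate x/v = 157 d).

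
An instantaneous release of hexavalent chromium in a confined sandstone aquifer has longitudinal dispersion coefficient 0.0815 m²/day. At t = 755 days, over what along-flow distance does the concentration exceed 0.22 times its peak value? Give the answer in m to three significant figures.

38.6 m

The plume is Gaussian with σ = √(2Dt) = √(2 × 0.0815 × 755) = 11.09 m.
C/C_peak = exp(−Δx²/(2σ²)) = 0.22 ⇒ Δx = σ·√(−2 ln 0.22) = 11.09 × 1.740 = 19.30 m.
Width = 2Δx = 38.6 m.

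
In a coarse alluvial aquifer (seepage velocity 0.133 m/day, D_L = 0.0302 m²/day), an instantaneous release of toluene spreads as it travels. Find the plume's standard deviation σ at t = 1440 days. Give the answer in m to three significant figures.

Dispersive spreading gives a Gaussian with σ² = 2Dt; advection only shifts the center.
σ = √(2 × 0.0302 × 1440) = 9.33 m.

9.33 m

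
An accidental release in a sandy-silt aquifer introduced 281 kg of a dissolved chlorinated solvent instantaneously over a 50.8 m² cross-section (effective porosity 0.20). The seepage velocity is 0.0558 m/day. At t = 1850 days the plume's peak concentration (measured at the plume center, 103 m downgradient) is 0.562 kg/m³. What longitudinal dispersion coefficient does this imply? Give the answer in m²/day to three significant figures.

At the plume center C_max = M/(n_e·A·√(4πDt)), so D = M²/(4πt·(n_e·A·C_max)²).
n_e·A·C_max = 0.20 × 50.8 × 0.562 = 5.710 kg/m.
D = 281²/(4π × 1850 × 5.710²) = 0.104 m²/day.

0.104 m²/day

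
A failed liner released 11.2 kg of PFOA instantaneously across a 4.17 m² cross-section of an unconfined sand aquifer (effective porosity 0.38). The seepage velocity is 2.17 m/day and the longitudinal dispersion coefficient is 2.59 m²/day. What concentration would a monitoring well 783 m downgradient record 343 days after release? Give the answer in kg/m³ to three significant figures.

0.0439 kg/m³

For an instantaneous plane source, C(x,t) = M/(n_e·A·√(4πDt)) · exp(−(x−vt)²/(4Dt)), with n_e·A the pore (flow) area.
Plume center vt = 2.17 × 343 = 744.31 m, so the well at 783 m is 38.69 m downgradient of the peak.
√(4πDt) = 105.7 m, giving peak height M/(n_e·A·√(4πDt)) = 11.2/(0.38 × 4.17 × 105.7) = 0.06687 kg/m³.
(x−vt)²/(4Dt) = (38.69)²/(4 × 2.59 × 343) = 0.4213; exp(−0.4213) = 0.6562.
C = 0.06687 × 0.6562 = 0.0439 kg/m³.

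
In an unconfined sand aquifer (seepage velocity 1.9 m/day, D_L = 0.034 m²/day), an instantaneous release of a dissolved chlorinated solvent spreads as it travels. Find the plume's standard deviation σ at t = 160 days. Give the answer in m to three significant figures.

3.30 m

Dispersive spreading gives a Gaussian with σ² = 2Dt; advection only shifts the center.
σ = √(2 × 0.034 × 160) = 3.30 m.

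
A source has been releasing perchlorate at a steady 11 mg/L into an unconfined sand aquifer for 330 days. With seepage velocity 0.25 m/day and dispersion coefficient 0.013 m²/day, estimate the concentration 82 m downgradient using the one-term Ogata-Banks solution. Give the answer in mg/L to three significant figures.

For a continuous step input, C/C₀ ≈ ½·erfc((x−vt)/(2√(Dt))).
vt = 0.25 × 330 = 82.5 m and 2√(Dt) = 2√(0.013 × 330) = 4.142 m.
Argument (x−vt)/(2√(Dt)) = (82 − 82.5)/4.142 = -0.1207; ½·erfc(-0.1207) = 0.5678.
C = 11 × 0.5678 = 6.25 mg/L.

6.25 mg/L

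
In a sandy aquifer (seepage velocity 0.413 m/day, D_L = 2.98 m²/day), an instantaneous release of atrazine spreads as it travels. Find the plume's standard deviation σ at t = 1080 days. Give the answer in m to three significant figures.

80.2 m

Dispersive spreading gives a Gaussian with σ² = 2Dt; advection only shifts the center.
σ = √(2 × 2.98 × 1080) = 80.2 m.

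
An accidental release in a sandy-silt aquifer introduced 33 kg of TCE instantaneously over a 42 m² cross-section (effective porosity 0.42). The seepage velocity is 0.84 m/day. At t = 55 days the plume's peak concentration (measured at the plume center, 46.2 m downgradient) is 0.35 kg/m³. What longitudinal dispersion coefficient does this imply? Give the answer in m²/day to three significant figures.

At the plume center C_max = M/(n_e·A·√(4πDt)), so D = M²/(4πt·(n_e·A·C_max)²).
n_e·A·C_max = 0.42 × 42 × 0.35 = 6.174 kg/m.
D = 33²/(4π × 55 × 6.174²) = 0.0413 m²/day.

0.0413 m²/day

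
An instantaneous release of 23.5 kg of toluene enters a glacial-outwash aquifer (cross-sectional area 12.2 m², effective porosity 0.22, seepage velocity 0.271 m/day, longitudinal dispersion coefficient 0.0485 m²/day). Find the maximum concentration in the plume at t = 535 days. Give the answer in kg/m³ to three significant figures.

The peak of an instantaneous 1D plume sits at x = vt; there the Gaussian factor is 1 and C_max = M/(n_e·A·√(4πDt)), where n_e·A is the pore area the mass is dissolved in.
√(4πDt) = √(4π × 0.0485 × 535) = 18.06 m, so C_max = 23.5/(0.22 × 12.2 × 18.06) = 0.485 kg/m³.

0.485 kg/m³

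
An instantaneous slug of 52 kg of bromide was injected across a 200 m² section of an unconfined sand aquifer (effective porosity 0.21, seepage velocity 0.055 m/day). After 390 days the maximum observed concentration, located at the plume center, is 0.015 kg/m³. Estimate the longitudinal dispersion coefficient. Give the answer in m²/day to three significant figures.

1.39 m²/day

At the plume center C_max = M/(n_e·A·√(4πDt)), so D = M²/(4πt·(n_e·A·C_max)²).
n_e·A·C_max = 0.21 × 200 × 0.015 = 0.6300 kg/m.
D = 52²/(4π × 390 × 0.6300²) = 1.39 m²/day.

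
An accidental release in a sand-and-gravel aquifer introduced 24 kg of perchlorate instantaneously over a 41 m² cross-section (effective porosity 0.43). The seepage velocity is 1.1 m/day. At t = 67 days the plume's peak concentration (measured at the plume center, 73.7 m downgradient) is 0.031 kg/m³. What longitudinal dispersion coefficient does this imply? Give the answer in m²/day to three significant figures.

At the plume center C_max = M/(n_e·A·√(4πDt)), so D = M²/(4πt·(n_e·A·C_max)²).
n_e·A·C_max = 0.43 × 41 × 0.031 = 0.5465 kg/m.
D = 24²/(4π × 67 × 0.5465²) = 2.29 m²/day.

2.29 m²/day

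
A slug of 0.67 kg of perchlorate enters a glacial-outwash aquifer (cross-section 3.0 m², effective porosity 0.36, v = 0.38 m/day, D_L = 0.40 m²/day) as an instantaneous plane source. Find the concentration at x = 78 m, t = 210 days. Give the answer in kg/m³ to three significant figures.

For an instantaneous plane source, C(x,t) = M/(n_e·A·√(4πDt)) · exp(−(x−vt)²/(4Dt)), with n_e·A the pore (flow) area.
Plume center vt = 0.38 × 210 = 79.8 m, so the well at 78 m is 1.8 m upgradient of the peak.
√(4πDt) = 32.49 m, giving peak height M/(n_e·A·√(4πDt)) = 0.67/(0.36 × 3.0 × 32.49) = 0.01909 kg/m³.
(x−vt)²/(4Dt) = (-1.8)²/(4 × 0.40 × 210) = 0.009643; exp(−0.009643) = 0.9904.
C = 0.01909 × 0.9904 = 0.0189 kg/m³.

0.0189 kg/m³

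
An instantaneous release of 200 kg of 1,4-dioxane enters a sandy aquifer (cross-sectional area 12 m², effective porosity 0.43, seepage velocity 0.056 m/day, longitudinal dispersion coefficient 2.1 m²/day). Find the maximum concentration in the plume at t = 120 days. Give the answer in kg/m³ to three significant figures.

0.689 kg/m³

The peak of an instantaneous 1D plume sits at x = vt; there the Gaussian factor is 1 and C_max = M/(n_e·A·√(4πDt)), where n_e·A is the pore area the mass is dissolved in.
√(4πDt) = √(4π × 2.1 × 120) = 56.27 m, so C_max = 200/(0.43 × 12 × 56.27) = 0.689 kg/m³.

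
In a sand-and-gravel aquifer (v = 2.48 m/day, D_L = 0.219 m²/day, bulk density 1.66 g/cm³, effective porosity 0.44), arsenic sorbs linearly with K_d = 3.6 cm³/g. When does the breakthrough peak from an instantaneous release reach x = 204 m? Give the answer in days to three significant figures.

Retardation factor R = 1 + ρ_b·K_d/n = 1 + 1.66 × 3.6/0.44 = 14.58.
Sorption retards both mechanisms: v_R = v/R = 0.1701 m/day, D_R = D/R = 0.01502 m²/day.
Peak time from v_R²t² + 2D_R t − x² = 0: t = (√(D_R² + v_R²x²) − D_R)/v_R².
√(D_R² + v_R²x²) = √(0.01502² + 0.1701² × 204²) = 34.70; v_R² = 0.02893.
t = (34.70 − 0.01502)/0.02893 = 1200 days.

1200 days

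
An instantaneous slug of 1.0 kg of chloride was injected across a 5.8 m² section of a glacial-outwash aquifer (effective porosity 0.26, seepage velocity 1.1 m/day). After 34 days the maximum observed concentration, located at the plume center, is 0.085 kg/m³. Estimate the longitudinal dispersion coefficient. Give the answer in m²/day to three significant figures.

At the plume center C_max = M/(n_e·A·√(4πDt)), so D = M²/(4πt·(n_e·A·C_max)²).
n_e·A·C_max = 0.26 × 5.8 × 0.085 = 0.1282 kg/m.
D = 1.0²/(4π × 34 × 0.1282²) = 0.142 m²/day.

0.142 m²/day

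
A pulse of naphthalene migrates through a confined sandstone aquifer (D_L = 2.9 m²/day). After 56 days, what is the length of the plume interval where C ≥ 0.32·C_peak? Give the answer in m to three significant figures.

54.4 m

The plume is Gaussian with σ = √(2Dt) = √(2 × 2.9 × 56) = 18.02 m.
C/C_peak = exp(−Δx²/(2σ²)) = 0.32 ⇒ Δx = σ·√(−2 ln 0.32) = 18.02 × 1.510 = 27.21 m.
Width = 2Δx = 54.4 m.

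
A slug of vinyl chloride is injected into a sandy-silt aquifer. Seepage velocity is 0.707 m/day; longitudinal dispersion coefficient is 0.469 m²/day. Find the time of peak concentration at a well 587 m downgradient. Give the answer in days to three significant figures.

829 days

For the 1D instantaneous-source solution, setting ∂C/∂t = 0 at fixed x gives v²t² + 2Dt − x² = 0, so t = (√(D² + v²x²) − D)/v².
√(D² + v²x²) = √(0.469² + 0.707² × 587²) = 415.0; v² = 0.499849.
t = (415.0 − 0.469)/0.499849 = 829 days (vs. the pure-advection estimate x/v = 830 d).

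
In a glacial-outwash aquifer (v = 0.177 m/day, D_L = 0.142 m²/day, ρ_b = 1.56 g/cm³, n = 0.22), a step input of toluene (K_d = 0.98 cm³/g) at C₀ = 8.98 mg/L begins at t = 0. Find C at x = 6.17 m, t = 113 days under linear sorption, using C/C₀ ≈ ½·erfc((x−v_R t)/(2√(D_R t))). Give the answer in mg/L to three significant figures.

Retardation factor R = 1 + ρ_b·K_d/n = 1 + 1.56 × 0.98/0.22 = 7.949.
Sorption retards both mechanisms: v_R = v/R = 0.02227 m/day, D_R = D/R = 0.01786 m²/day.
v_R·t = 0.02227 × 113 = 2.51651 m; 2√(D_R t) = 2.841 m; argument = (6.17 − 2.51651)/2.841 = 1.286.
C = C₀ × ½·erfc(1.286) = 8.98 × 0.03448 = 0.310 mg/L.

0.310 mg/L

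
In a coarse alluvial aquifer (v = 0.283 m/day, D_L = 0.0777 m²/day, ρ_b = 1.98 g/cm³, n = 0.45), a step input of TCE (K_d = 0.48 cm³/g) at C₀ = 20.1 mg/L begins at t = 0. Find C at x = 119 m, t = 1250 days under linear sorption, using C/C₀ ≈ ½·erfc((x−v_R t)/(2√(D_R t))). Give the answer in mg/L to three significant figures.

5.03 mg/L

Retardation factor R = 1 + ρ_b·K_d/n = 1 + 1.98 × 0.48/0.45 = 3.112.
Sorption retards both mechanisms: v_R = v/R = 0.09094 m/day, D_R = D/R = 0.02497 m²/day.
v_R·t = 0.09094 × 1250 = 113.675 m; 2√(D_R t) = 11.17 m; argument = (119 − 113.675)/11.17 = 0.4767.
C = C₀ × ½·erfc(0.4767) = 20.1 × 0.2501 = 5.03 mg/L.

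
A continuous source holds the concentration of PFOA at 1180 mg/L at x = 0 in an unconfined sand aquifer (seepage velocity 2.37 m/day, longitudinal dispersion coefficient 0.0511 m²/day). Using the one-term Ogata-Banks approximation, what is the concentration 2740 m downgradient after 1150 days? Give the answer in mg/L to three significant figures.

For a continuous step input, C/C₀ ≈ ½·erfc((x−vt)/(2√(Dt))).
vt = 2.37 × 1150 = 2725.5 m and 2√(Dt) = 2√(0.0511 × 1150) = 15.33 m.
Argument (x−vt)/(2√(Dt)) = (2740 − 2725.5)/15.33 = 0.9459; ½·erfc(0.9459) = 0.09050.
C = 1180 × 0.09050 = 107 mg/L.

107 mg/L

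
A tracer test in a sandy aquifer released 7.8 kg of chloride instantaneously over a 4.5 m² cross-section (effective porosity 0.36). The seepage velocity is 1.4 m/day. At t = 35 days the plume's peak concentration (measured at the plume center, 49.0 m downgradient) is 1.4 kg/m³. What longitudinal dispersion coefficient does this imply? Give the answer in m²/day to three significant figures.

0.0269 m²/day

At the plume center C_max = M/(n_e·A·√(4πDt)), so D = M²/(4πt·(n_e·A·C_max)²).
n_e·A·C_max = 0.36 × 4.5 × 1.4 = 2.268 kg/m.
D = 7.8²/(4π × 35 × 2.268²) = 0.0269 m²/day.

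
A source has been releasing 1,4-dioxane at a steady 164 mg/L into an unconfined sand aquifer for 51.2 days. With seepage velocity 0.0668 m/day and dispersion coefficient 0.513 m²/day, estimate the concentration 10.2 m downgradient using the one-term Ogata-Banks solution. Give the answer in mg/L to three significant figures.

For a continuous step input, C/C₀ ≈ ½·erfc((x−vt)/(2√(Dt))).
vt = 0.0668 × 51.2 = 3.42016 m and 2√(Dt) = 2√(0.513 × 51.2) = 10.25 m.
Argument (x−vt)/(2√(Dt)) = (10.2 − 3.42016)/10.25 = 0.6614; ½·erfc(0.6614) = 0.1748.
C = 164 × 0.1748 = 28.7 mg/L.

28.7 mg/L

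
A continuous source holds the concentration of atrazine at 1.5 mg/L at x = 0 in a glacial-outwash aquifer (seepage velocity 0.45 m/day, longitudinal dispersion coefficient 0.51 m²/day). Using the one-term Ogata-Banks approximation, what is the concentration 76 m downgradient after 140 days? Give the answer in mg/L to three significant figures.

For a continuous step input, C/C₀ ≈ ½·erfc((x−vt)/(2√(Dt))).
vt = 0.45 × 140 = 63 m and 2√(Dt) = 2√(0.51 × 140) = 16.90 m.
Argument (x−vt)/(2√(Dt)) = (76 − 63)/16.90 = 0.7692; ½·erfc(0.7692) = 0.1383.
C = 1.5 × 0.1383 = 0.207 mg/L.

0.207 mg/L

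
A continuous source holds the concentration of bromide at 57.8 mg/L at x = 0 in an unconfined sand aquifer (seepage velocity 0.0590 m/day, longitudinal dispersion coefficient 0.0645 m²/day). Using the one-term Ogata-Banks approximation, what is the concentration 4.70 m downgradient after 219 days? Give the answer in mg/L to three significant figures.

54.3 mg/L

For a continuous step input, C/C₀ ≈ ½·erfc((x−vt)/(2√(Dt))).
vt = 0.0590 × 219 = 12.921 m and 2√(Dt) = 2√(0.0645 × 219) = 7.517 m.
Argument (x−vt)/(2√(Dt)) = (4.70 − 12.921)/7.517 = -1.094; ½·erfc(-1.094) = 0.9391.
C = 57.8 × 0.9391 = 54.3 mg/L.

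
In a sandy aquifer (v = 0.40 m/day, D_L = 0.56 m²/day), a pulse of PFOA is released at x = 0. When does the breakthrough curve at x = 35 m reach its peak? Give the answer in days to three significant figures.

84.1 days

For the 1D instantaneous-source solution, setting ∂C/∂t = 0 at fixed x gives v²t² + 2Dt − x² = 0, so t = (√(D² + v²x²) − D)/v².
√(D² + v²x²) = √(0.56² + 0.40² × 35²) = 14.01; v² = 0.16.
t = (14.01 − 0.56)/0.16 = 84.1 days (vs. the pure-advection estimate x/v = 87.5 d).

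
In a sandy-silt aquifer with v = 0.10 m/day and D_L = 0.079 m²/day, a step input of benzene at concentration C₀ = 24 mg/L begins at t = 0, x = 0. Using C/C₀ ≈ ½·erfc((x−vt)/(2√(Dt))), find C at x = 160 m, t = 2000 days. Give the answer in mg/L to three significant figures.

23.7 mg/L

For a continuous step input, C/C₀ ≈ ½·erfc((x−vt)/(2√(Dt))).
vt = 0.10 × 2000 = 200 m and 2√(Dt) = 2√(0.079 × 2000) = 25.14 m.
Argument (x−vt)/(2√(Dt)) = (160 − 200)/25.14 = -1.591; ½·erfc(-1.591) = 0.9878.
C = 24 × 0.9878 = 23.7 mg/L.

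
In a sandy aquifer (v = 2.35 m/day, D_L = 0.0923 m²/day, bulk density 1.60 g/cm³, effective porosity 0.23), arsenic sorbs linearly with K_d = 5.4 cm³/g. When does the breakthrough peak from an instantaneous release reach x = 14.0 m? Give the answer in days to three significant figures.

Retardation factor R = 1 + ρ_b·K_d/n = 1 + 1.60 × 5.4/0.23 = 38.57.
Sorption retards both mechanisms: v_R = v/R = 0.06093 m/day, D_R = D/R = 0.002393 m²/day.
Peak time from v_R²t² + 2D_R t − x² = 0: t = (√(D_R² + v_R²x²) − D_R)/v_R².
√(D_R² + v_R²x²) = √(0.002393² + 0.06093² × 14.0²) = 0.8530; v_R² = 0.003712.
t = (0.8530 − 0.002393)/0.003712 = 229 days.

229 days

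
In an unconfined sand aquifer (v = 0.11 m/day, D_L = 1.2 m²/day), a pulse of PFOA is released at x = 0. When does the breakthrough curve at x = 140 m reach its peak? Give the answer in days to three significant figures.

1180 days

For the 1D instantaneous-source solution, setting ∂C/∂t = 0 at fixed x gives v²t² + 2Dt − x² = 0, so t = (√(D² + v²x²) − D)/v².
√(D² + v²x²) = √(1.2² + 0.11² × 140²) = 15.45; v² = 0.0121.
t = (15.45 − 1.2)/0.0121 = 1180 days (vs. the pure-advection estimate x/v = 1270 d).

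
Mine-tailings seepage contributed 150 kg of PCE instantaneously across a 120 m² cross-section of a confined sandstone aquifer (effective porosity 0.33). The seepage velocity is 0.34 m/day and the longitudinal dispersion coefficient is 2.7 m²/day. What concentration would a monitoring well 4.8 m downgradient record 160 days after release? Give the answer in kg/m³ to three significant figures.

0.0124 kg/m³

For an instantaneous plane source, C(x,t) = M/(n_e·A·√(4πDt)) · exp(−(x−vt)²/(4Dt)), with n_e·A the pore (flow) area.
Plume center vt = 0.34 × 160 = 54.4 m, so the well at 4.8 m is 49.6 m upgradient of the peak.
√(4πDt) = 73.68 m, giving peak height M/(n_e·A·√(4πDt)) = 150/(0.33 × 120 × 73.68) = 0.05141 kg/m³.
(x−vt)²/(4Dt) = (-49.6)²/(4 × 2.7 × 160) = 1.424; exp(−1.424) = 0.2407.
C = 0.05141 × 0.2407 = 0.0124 kg/m³.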